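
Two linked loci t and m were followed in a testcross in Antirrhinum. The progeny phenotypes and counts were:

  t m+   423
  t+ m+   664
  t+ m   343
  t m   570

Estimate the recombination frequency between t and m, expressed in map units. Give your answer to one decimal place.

The two most frequent classes, t+ m+ (664) and t m (570), are the parental types, so the F1 was t+ m+ / t m.
The recombinant classes are t+ m and t m+: 343 + 423 = 766.
Recombination frequency = 766/2000 = 0.3830 ≈ 38.3%, i.e. 38.3 map units.

38.3 map units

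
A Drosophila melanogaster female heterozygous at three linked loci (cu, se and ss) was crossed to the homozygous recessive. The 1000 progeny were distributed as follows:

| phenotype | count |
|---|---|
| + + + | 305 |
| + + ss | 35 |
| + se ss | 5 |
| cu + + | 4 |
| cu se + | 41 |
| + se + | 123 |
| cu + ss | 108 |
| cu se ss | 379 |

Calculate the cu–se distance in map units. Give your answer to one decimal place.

The two most frequent reciprocal classes, + + + and cu se ss, are the parental types, so the F1 was + + + / cu se ss.
The two rarest classes, cu + + and + se ss, are the double crossovers. Comparing them with the parentals, only the cu allele has switched, so cu is the middle locus and the order is ss – cu – se.
Crossovers in the cu–se interval produce the single-crossover classes + se + and cu + ss (123 + 108 = 231) plus the double crossovers (9).
RF(cu–se) = (231 + 9) / 1000 = 240/1000 = 0.2400 → 24.0 map units.

24.0 map units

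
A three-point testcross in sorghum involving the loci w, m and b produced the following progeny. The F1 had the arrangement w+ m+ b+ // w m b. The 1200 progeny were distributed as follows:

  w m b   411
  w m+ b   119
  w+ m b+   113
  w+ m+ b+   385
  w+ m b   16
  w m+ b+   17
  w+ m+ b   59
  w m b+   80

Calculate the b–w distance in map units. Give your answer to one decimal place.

14.3 map units

The two rarest classes, w m+ b+ and w+ m b, are the double crossovers. Comparing them with the parentals, only the w allele has switched, so w is the middle locus and the order is m – w – b.
Crossovers in the w–b interval produce the single-crossover classes w+ m+ b and w m b+ (59 + 80 = 139) plus the double crossovers (33).
RF(w–b) = (139 + 33) / 1200 = 172/1200 = 0.1433 → 14.3 map units.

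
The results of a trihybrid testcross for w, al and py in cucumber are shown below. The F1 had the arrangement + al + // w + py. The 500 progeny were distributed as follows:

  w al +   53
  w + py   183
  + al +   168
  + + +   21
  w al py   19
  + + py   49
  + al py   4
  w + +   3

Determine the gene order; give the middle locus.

py

The two rarest classes, + al py and w + +, are the double crossovers. Comparing them with the parentals, only the py allele has switched, so py is the middle locus and the order is al – py – w.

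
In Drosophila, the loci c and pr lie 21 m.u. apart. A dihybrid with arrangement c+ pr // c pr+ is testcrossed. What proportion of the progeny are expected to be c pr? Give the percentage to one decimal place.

A map distance of 21 m.u. corresponds to a recombination frequency of 0.210.
The F1 is c+ pr / c pr+, so c pr is a recombinant gamete class with expected frequency r/2 = 0.210/2 = 0.1050.
That is 0.1050 = 10.5% of the progeny.

10.5%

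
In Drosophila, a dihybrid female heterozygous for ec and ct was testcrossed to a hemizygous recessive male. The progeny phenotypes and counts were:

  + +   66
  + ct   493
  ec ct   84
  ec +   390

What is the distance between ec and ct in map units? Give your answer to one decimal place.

The two most frequent classes, + ct (493) and ec + (390), are the parental types, so the F1 was + ct / ec +.
The recombinant classes are + + and ec ct: 66 + 84 = 150.
Recombination frequency = 150/1033 = 0.1452 ≈ 14.5%, i.e. 14.5 map units.

14.5 map units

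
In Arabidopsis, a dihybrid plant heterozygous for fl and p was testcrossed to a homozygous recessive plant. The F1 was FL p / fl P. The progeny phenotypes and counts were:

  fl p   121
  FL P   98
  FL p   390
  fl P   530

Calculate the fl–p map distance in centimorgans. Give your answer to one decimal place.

19.2 centimorgans

The recombinant classes are FL P and fl p: 98 + 121 = 219.
Recombination frequency = 219/1139 = 0.1923 ≈ 19.2%, i.e. 19.2 centimorgans.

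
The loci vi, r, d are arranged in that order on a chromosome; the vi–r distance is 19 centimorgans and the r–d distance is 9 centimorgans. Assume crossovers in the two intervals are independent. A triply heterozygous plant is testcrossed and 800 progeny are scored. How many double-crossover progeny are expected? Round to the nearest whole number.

Map distances give recombination frequencies of 0.190 and 0.090 for the two intervals.
With no interference, expected double-crossover frequency = 0.190 × 0.090 = 0.01710.
Expected number = 0.01710 × 800 = 13.68 ≈ 14.

14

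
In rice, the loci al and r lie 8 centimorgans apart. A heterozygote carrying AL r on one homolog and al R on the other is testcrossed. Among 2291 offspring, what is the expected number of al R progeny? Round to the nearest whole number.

A map distance of 8 centimorgans corresponds to a recombination frequency of 0.080.
The F1 is AL r / al R, so al R is a parental gamete class with expected frequency (1 − r)/2 = 0.920/2 = 0.4600.
Expected number = 0.4600 × 2291 = 1053.86 ≈ 1054.

1054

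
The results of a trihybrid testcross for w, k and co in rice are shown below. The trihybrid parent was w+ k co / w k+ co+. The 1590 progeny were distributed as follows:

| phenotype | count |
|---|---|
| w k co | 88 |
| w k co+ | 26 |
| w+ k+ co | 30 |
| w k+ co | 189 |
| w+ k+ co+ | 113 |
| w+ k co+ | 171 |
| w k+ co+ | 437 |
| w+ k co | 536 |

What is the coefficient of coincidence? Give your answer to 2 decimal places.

0.83

The two rarest classes, w+ k+ co and w k co+, are the double crossovers. Comparing them with the parentals, only the k allele has switched, so k is the middle locus and the order is w – k – co.
w–k: (201 + 56)/1590 = 0.1616; k–co: (360 + 56)/1590 = 0.2616.
Expected DCO frequency = 0.1616 × 0.2616 ≈ 0.04227; observed = 56/1590 ≈ 0.03522.
Coefficient of coincidence = 0.03522/0.04227 ≈ 0.83.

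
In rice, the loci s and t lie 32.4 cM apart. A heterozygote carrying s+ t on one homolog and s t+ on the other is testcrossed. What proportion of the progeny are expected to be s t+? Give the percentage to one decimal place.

A map distance of 32.4 cM corresponds to a recombination frequency of 0.324.
The F1 is s+ t / s t+, so s t+ is a parental gamete class with expected frequency (1 − r)/2 = 0.676/2 = 0.3380.
That is 0.3380 = 33.8% of the progeny.

33.8%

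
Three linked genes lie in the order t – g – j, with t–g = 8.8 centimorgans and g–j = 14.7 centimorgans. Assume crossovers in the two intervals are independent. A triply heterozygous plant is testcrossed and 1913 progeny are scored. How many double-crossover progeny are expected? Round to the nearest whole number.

Map distances give recombination frequencies of 0.088 and 0.147 for the two intervals.
With no interference, expected double-crossover frequency = 0.088 × 0.147 = 0.01294.
Expected number = 0.01294 × 1913 = 24.75 ≈ 25.

25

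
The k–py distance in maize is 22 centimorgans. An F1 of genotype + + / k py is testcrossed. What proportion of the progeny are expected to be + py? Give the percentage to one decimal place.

A map distance of 22 centimorgans corresponds to a recombination frequency of 0.220.
The F1 is + + / k py, so + py is a recombinant gamete class with expected frequency r/2 = 0.220/2 = 0.1100.
That is 0.1100 = 11.0% of the progeny.

11.0%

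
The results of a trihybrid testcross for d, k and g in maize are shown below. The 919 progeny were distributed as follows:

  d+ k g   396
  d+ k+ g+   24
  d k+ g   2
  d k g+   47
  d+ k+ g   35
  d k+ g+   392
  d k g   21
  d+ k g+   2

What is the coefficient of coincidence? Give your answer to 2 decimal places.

The two most frequent reciprocal classes, d+ k g and d k+ g+, are the parental types, so the F1 was d+ k g / d k+ g+.
The two rarest classes, d+ k g+ and d k+ g, are the double crossovers. Comparing them with the parentals, only the g allele has switched, so g is the middle locus and the order is d – g – k.
d–g: (45 + 4)/919 = 0.0533; g–k: (82 + 4)/919 = 0.0936.
Expected DCO frequency = 0.0533 × 0.0936 ≈ 0.00499; observed = 4/919 ≈ 0.00435.
Coefficient of coincidence = 0.00435/0.00499 ≈ 0.87.

0.87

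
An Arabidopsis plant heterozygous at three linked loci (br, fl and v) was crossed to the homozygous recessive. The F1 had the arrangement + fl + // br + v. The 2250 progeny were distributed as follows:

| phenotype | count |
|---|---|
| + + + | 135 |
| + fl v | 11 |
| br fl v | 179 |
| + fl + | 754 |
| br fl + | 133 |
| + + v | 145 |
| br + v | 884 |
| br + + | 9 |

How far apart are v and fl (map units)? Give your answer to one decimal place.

The two rarest classes, + fl v and br + +, are the double crossovers. Comparing them with the parentals, only the v allele has switched, so v is the middle locus and the order is br – v – fl.
Crossovers in the v–fl interval produce the single-crossover classes + + + and br fl v (135 + 179 = 314) plus the double crossovers (20).
RF(v–fl) = (314 + 20) / 2250 = 334/2250 = 0.1484 → 14.8 map units.

14.8 map units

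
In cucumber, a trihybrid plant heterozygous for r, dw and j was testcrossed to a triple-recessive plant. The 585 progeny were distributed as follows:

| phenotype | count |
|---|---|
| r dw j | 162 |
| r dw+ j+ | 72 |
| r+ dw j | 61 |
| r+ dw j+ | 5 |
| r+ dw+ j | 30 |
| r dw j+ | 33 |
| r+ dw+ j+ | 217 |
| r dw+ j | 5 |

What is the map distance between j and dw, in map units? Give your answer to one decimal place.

12.5 map units

The two most frequent reciprocal classes, r+ dw+ j+ and r dw j, are the parental types, so the F1 was r+ dw+ j+ / r dw j.
The two rarest classes, r+ dw j+ and r dw+ j, are the double crossovers. Comparing them with the parentals, only the dw allele has switched, so dw is the middle locus and the order is r – dw – j.
Crossovers in the dw–j interval produce the single-crossover classes r+ dw+ j and r dw j+ (30 + 33 = 63) plus the double crossovers (10).
RF(dw–j) = (63 + 10) / 585 = 73/585 = 0.1248 → 12.5 map units.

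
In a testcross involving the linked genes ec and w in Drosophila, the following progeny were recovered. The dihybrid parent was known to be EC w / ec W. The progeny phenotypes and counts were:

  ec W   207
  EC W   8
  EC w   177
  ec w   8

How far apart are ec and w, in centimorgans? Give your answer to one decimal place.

4.0 centimorgans

The recombinant classes are EC W and ec w: 8 + 8 = 16.
Recombination frequency = 16/400 = 0.0400 ≈ 4.0%, i.e. 4.0 centimorgans.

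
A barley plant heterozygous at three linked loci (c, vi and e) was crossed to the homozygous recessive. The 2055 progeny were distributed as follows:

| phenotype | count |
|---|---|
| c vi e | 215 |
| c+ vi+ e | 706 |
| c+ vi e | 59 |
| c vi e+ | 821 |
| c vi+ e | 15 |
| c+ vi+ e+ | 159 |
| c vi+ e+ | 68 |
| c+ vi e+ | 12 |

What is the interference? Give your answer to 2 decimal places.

0.10

The two most frequent reciprocal classes, c vi e+ and c+ vi+ e, are the parental types, so the F1 was c vi e+ / c+ vi+ e.
The two rarest classes, c+ vi e+ and c vi+ e, are the double crossovers. Comparing them with the parentals, only the c allele has switched, so c is the middle locus and the order is vi – c – e.
vi–c: (127 + 27)/2055 = 0.0749; c–e: (374 + 27)/2055 = 0.1951.
Expected DCO frequency = 0.0749 × 0.1951 ≈ 0.01461; observed = 27/2055 ≈ 0.01314.
Coefficient of coincidence = 0.01314/0.01461 ≈ 0.90; interference = 1 − 0.90 = 0.10.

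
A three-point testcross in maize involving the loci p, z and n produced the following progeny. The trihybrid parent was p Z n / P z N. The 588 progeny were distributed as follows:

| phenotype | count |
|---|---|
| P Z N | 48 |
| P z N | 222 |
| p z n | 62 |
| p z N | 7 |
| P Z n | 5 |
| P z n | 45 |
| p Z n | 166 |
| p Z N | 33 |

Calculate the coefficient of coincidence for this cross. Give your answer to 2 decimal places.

The two rarest classes, P Z n and p z N, are the double crossovers. Comparing them with the parentals, only the p allele has switched, so p is the middle locus and the order is n – p – z.
n–p: (78 + 12)/588 = 0.1531; p–z: (110 + 12)/588 = 0.2075.
Expected DCO frequency = 0.1531 × 0.2075 ≈ 0.03177; observed = 12/588 ≈ 0.02041.
Coefficient of coincidence = 0.02041/0.03177 ≈ 0.64.

0.64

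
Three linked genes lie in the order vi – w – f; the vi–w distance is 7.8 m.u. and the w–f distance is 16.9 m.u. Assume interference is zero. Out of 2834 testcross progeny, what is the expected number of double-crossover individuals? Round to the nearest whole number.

Map distances give recombination frequencies of 0.078 and 0.169 for the two intervals.
With no interference, expected double-crossover frequency = 0.078 × 0.169 = 0.01318.
Expected number = 0.01318 × 2834 = 37.36 ≈ 37.

37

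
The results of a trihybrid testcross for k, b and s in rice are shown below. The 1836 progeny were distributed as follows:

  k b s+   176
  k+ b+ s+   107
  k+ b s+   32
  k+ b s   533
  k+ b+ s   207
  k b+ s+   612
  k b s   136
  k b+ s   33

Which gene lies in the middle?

The two most frequent reciprocal classes, k+ b s and k b+ s+, are the parental types, so the F1 was k+ b s / k b+ s+.
The two rarest classes, k+ b s+ and k b+ s, are the double crossovers. Comparing them with the parentals, only the s allele has switched, so s is the middle locus and the order is b – s – k.

s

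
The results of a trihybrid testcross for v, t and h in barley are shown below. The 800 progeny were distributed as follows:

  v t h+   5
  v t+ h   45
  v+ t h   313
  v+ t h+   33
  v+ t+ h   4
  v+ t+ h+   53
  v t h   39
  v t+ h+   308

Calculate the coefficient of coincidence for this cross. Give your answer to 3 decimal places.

0.819

The two most frequent reciprocal classes, v t+ h+ and v+ t h, are the parental types, so the F1 was v t+ h+ / v+ t h.
The two rarest classes, v t h+ and v+ t+ h, are the double crossovers. Comparing them with the parentals, only the t allele has switched, so t is the middle locus and the order is h – t – v.
h–t: (78 + 9)/800 = 0.1087; t–v: (92 + 9)/800 = 0.1263.
Expected DCO frequency = 0.1087 × 0.1263 ≈ 0.01373; observed = 9/800 ≈ 0.01125.
Coefficient of coincidence = 0.01125/0.01373 ≈ 0.819.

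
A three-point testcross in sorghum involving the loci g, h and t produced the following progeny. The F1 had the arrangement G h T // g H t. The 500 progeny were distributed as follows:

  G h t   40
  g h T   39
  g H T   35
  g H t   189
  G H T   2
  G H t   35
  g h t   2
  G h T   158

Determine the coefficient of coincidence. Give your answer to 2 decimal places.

0.32

The two rarest classes, G H T and g h t, are the double crossovers. Comparing them with the parentals, only the h allele has switched, so h is the middle locus and the order is g – h – t.
g–h: (74 + 4)/500 = 0.1560; h–t: (75 + 4)/500 = 0.1580.
Expected DCO frequency = 0.1560 × 0.1580 ≈ 0.02465; observed = 4/500 ≈ 0.00800.
Coefficient of coincidence = 0.00800/0.02465 ≈ 0.32.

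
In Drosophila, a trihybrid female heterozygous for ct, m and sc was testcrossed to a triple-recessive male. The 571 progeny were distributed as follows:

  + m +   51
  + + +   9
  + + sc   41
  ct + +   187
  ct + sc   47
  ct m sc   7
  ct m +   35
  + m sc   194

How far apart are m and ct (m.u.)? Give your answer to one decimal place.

16.1 m.u.

The two most frequent reciprocal classes, + m sc and ct + +, are the parental types, so the F1 was + m sc / ct + +.
The two rarest classes, ct m sc and + + +, are the double crossovers. Comparing them with the parentals, only the ct allele has switched, so ct is the middle locus and the order is m – ct – sc.
Crossovers in the m–ct interval produce the single-crossover classes + + sc and ct m + (41 + 35 = 76) plus the double crossovers (16).
RF(m–ct) = (76 + 16) / 571 = 92/571 = 0.1611 → 16.1 m.u.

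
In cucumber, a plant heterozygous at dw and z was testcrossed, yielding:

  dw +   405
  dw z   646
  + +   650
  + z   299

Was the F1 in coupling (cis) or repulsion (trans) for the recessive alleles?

cis

The two most frequent classes are + + (650) and dw z (646); these are the parental (non-recombinant) types.
So the F1 carried + + on one chromosome and dw z on the other — the recessive alleles are on the same chromosome (cis / coupling).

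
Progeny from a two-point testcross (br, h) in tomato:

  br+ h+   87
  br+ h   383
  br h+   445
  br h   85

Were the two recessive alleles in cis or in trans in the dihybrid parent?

The two most frequent classes are br+ h (383) and br h+ (445); these are the parental (non-recombinant) types.
So the F1 carried br+ h on one chromosome and br h+ on the other — the recessive alleles are on opposite chromosomes (trans / repulsion).

trans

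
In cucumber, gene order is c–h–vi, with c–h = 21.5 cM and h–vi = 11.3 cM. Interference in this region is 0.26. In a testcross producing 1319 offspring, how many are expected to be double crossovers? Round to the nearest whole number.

24

Map distances give recombination frequencies of 0.215 and 0.113 for the two intervals.
With interference 0.26 (so coincidence = 0.74), expected double-crossover frequency = 0.215 × 0.113 × 0.74 = 0.01798.
Expected number = 0.01798 × 1319 = 23.71 ≈ 24.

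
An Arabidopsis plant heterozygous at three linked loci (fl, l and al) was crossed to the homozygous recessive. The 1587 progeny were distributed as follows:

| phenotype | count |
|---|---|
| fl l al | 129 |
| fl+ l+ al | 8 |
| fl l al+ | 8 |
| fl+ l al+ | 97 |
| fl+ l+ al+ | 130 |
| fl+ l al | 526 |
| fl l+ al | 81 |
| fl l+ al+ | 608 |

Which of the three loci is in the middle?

The two most frequent reciprocal classes, fl+ l al and fl l+ al+, are the parental types, so the F1 was fl+ l al / fl l+ al+.
The two rarest classes, fl+ l+ al and fl l al+, are the double crossovers. Comparing them with the parentals, only the l allele has switched, so l is the middle locus and the order is fl – l – al.

l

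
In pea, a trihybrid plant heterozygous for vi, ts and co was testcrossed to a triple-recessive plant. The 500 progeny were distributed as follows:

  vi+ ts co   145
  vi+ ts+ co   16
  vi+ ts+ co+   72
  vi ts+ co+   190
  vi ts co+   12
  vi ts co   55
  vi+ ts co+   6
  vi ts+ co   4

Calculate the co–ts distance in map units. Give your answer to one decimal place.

The two most frequent reciprocal classes, vi ts+ co+ and vi+ ts co, are the parental types, so the F1 was vi ts+ co+ / vi+ ts co.
The two rarest classes, vi ts+ co and vi+ ts co+, are the double crossovers. Comparing them with the parentals, only the co allele has switched, so co is the middle locus and the order is ts – co – vi.
Crossovers in the ts–co interval produce the single-crossover classes vi ts co+ and vi+ ts+ co (12 + 16 = 28) plus the double crossovers (10).
RF(ts–co) = (28 + 10) / 500 = 38/500 = 0.0760 → 7.6 map units.

7.6 map units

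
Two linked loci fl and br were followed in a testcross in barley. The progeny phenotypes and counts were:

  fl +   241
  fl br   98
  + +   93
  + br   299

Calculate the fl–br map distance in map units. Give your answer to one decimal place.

The two most frequent classes, + br (299) and fl + (241), are the parental types, so the F1 was + br / fl +.
The recombinant classes are + + and fl br: 93 + 98 = 191.
Recombination frequency = 191/731 = 0.2613 ≈ 26.1%, i.e. 26.1 map units.

26.1 map units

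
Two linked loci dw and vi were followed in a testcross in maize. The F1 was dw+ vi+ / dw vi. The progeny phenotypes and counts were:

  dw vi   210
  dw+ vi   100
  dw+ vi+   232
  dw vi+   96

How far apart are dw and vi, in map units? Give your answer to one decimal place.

The recombinant classes are dw+ vi and dw vi+: 100 + 96 = 196.
Recombination frequency = 196/638 = 0.3072 ≈ 30.7%, i.e. 30.7 map units.

30.7 map units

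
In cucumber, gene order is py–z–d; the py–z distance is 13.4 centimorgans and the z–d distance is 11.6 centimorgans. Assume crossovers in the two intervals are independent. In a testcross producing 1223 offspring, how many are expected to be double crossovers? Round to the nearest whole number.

Map distances give recombination frequencies of 0.134 and 0.116 for the two intervals.
With no interference, expected double-crossover frequency = 0.134 × 0.116 = 0.01554.
Expected number = 0.01554 × 1223 = 19.01 ≈ 19.

19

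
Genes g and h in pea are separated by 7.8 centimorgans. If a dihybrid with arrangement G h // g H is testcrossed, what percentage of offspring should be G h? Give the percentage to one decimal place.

46.1%

A map distance of 7.8 centimorgans corresponds to a recombination frequency of 0.078.
The F1 is G h / g H, so G h is a parental gamete class with expected frequency (1 − r)/2 = 0.922/2 = 0.4610.
That is 0.4610 = 46.1% of the progeny.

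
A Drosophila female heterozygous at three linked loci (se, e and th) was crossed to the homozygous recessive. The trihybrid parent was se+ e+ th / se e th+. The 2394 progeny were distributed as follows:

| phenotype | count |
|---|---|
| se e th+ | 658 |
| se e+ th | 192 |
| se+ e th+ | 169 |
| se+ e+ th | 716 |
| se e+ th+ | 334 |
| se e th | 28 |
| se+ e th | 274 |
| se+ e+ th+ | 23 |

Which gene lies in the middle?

th

The two rarest classes, se+ e+ th+ and se e th, are the double crossovers. Comparing them with the parentals, only the th allele has switched, so th is the middle locus and the order is se – th – e.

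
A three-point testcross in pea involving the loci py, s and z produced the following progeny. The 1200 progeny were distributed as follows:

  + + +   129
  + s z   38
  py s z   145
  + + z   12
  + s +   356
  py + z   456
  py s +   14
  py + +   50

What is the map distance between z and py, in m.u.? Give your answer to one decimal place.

9.5 m.u.

The two most frequent reciprocal classes, + s + and py + z, are the parental types, so the F1 was + s + / py + z.
The two rarest classes, py s + and + + z, are the double crossovers. Comparing them with the parentals, only the py allele has switched, so py is the middle locus and the order is z – py – s.
Crossovers in the z–py interval produce the single-crossover classes + s z and py + + (38 + 50 = 88) plus the double crossovers (26).
RF(z–py) = (88 + 26) / 1200 = 114/1200 = 0.0950 → 9.5 m.u.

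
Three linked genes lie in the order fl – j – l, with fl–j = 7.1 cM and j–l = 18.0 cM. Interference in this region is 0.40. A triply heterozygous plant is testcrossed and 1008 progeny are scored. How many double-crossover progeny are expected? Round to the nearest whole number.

8

Map distances give recombination frequencies of 0.071 and 0.180 for the two intervals.
With interference 0.40 (so coincidence = 0.60), expected double-crossover frequency = 0.071 × 0.180 × 0.60 = 0.00767.
Expected number = 0.00767 × 1008 = 7.73 ≈ 8.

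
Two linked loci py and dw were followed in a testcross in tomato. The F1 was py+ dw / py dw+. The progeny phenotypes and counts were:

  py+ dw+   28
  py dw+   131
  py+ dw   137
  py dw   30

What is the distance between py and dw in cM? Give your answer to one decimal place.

The recombinant classes are py+ dw+ and py dw: 28 + 30 = 58.
Recombination frequency = 58/326 = 0.1779 ≈ 17.8%, i.e. 17.8 cM.

17.8 cM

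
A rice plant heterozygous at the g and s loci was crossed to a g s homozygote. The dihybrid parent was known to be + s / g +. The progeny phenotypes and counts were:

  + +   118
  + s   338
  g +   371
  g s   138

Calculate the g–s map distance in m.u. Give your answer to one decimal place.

The recombinant classes are + + and g s: 118 + 138 = 256.
Recombination frequency = 256/965 = 0.2653 ≈ 26.5%, i.e. 26.5 m.u.

26.5 m.u.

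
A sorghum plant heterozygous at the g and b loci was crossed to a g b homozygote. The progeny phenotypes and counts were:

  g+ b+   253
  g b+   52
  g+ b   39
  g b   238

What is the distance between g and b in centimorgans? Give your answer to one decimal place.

The two most frequent classes, g+ b+ (253) and g b (238), are the parental types, so the F1 was g+ b+ / g b.
The recombinant classes are g+ b and g b+: 39 + 52 = 91.
Recombination frequency = 91/582 = 0.1564 ≈ 15.6%, i.e. 15.6 centimorgans.

15.6 centimorgans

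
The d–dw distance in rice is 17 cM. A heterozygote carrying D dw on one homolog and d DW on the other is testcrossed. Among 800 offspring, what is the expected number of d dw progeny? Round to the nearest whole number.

A map distance of 17 cM corresponds to a recombination frequency of 0.170.
The F1 is D dw / d DW, so d dw is a recombinant gamete class with expected frequency r/2 = 0.170/2 = 0.0850.
Expected number = 0.0850 × 800 = 68.00 ≈ 68.

68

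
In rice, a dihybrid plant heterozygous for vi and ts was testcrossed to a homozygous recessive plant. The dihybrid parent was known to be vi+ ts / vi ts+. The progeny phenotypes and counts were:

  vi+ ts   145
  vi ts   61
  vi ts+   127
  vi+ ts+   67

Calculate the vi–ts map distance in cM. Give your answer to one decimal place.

The recombinant classes are vi+ ts+ and vi ts: 67 + 61 = 128.
Recombination frequency = 128/400 = 0.3200 ≈ 32.0%, i.e. 32.0 cM.

32.0 cM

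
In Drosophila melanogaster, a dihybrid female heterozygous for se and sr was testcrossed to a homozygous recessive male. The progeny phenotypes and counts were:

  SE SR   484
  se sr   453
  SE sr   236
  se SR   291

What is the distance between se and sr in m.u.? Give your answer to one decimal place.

36.0 m.u.

The two most frequent classes, SE SR (484) and se sr (453), are the parental types, so the F1 was SE SR / se sr.
The recombinant classes are SE sr and se SR: 236 + 291 = 527.
Recombination frequency = 527/1464 = 0.3600 ≈ 36.0%, i.e. 36.0 m.u.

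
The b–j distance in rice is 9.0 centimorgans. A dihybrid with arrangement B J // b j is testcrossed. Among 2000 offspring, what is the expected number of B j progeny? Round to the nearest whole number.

A map distance of 9.0 centimorgans corresponds to a recombination frequency of 0.090.
The F1 is B J / b j, so B j is a recombinant gamete class with expected frequency r/2 = 0.090/2 = 0.0450.
Expected number = 0.0450 × 2000 = 90.00 ≈ 90.

90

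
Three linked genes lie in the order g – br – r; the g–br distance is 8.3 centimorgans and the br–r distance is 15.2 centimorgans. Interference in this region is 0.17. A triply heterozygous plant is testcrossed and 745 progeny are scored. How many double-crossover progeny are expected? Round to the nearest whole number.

Map distances give recombination frequencies of 0.083 and 0.152 for the two intervals.
With interference 0.17 (so coincidence = 0.83), expected double-crossover frequency = 0.083 × 0.152 × 0.83 = 0.01047.
Expected number = 0.01047 × 745 = 7.80 ≈ 8.

8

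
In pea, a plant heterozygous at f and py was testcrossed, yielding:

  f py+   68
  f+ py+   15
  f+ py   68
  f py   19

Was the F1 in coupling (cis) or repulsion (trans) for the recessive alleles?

trans

The two most frequent classes are f+ py (68) and f py+ (68); these are the parental (non-recombinant) types.
So the F1 carried f+ py on one chromosome and f py+ on the other — the recessive alleles are on opposite chromosomes (trans / repulsion).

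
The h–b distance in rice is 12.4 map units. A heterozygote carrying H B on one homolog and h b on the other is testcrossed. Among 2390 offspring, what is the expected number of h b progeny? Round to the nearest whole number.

A map distance of 12.4 map units corresponds to a recombination frequency of 0.124.
The F1 is H B / h b, so h b is a parental gamete class with expected frequency (1 − r)/2 = 0.876/2 = 0.4380.
Expected number = 0.4380 × 2390 = 1046.82 ≈ 1047.

1047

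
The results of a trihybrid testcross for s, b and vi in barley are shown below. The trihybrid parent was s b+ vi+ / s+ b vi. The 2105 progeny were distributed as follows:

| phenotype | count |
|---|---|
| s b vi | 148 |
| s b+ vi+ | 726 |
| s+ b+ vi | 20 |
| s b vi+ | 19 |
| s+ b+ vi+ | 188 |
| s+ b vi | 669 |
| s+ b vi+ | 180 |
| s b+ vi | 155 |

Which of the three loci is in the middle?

The two rarest classes, s b vi+ and s+ b+ vi, are the double crossovers. Comparing them with the parentals, only the b allele has switched, so b is the middle locus and the order is s – b – vi.

b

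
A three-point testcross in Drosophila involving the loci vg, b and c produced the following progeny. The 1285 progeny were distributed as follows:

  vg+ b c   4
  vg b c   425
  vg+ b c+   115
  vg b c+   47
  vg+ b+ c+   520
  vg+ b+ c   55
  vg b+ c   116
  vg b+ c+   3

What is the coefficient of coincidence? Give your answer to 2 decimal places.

The two most frequent reciprocal classes, vg+ b+ c+ and vg b c, are the parental types, so the F1 was vg+ b+ c+ / vg b c.
The two rarest classes, vg b+ c+ and vg+ b c, are the double crossovers. Comparing them with the parentals, only the vg allele has switched, so vg is the middle locus and the order is c – vg – b.
c–vg: (102 + 7)/1285 = 0.0848; vg–b: (231 + 7)/1285 = 0.1852.
Expected DCO frequency = 0.0848 × 0.1852 ≈ 0.01570; observed = 7/1285 ≈ 0.00545.
Coefficient of coincidence = 0.00545/0.01570 ≈ 0.35.

0.35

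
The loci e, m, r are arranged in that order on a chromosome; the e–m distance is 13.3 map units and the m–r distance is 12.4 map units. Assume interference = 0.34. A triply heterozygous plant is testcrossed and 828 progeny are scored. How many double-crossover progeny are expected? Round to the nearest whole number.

9

Map distances give recombination frequencies of 0.133 and 0.124 for the two intervals.
With interference 0.34 (so coincidence = 0.66), expected double-crossover frequency = 0.133 × 0.124 × 0.66 = 0.01088.
Expected number = 0.01088 × 828 = 9.01 ≈ 9.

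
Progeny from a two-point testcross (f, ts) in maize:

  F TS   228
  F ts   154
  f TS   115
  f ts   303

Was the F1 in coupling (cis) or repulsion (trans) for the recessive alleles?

cis

The two most frequent classes are F TS (228) and f ts (303); these are the parental (non-recombinant) types.
So the F1 carried F TS on one chromosome and f ts on the other — the recessive alleles are on the same chromosome (cis / coupling).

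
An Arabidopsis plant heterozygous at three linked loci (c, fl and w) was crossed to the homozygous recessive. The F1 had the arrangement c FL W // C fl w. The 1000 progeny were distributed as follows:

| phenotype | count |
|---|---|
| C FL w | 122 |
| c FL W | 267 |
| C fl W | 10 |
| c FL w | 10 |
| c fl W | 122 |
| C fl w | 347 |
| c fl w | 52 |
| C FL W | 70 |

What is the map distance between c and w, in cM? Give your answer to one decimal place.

14.2 cM

The two rarest classes, c FL w and C fl W, are the double crossovers. Comparing them with the parentals, only the w allele has switched, so w is the middle locus and the order is c – w – fl.
Crossovers in the c–w interval produce the single-crossover classes C FL W and c fl w (70 + 52 = 122) plus the double crossovers (20).
RF(c–w) = (122 + 20) / 1000 = 142/1000 = 0.1420 → 14.2 cM.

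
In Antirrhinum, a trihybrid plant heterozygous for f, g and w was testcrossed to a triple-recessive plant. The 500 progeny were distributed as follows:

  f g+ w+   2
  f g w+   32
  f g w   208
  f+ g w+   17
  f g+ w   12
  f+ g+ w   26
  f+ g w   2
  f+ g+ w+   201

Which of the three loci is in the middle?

The two most frequent reciprocal classes, f+ g+ w+ and f g w, are the parental types, so the F1 was f+ g+ w+ / f g w.
The two rarest classes, f g+ w+ and f+ g w, are the double crossovers. Comparing them with the parentals, only the f allele has switched, so f is the middle locus and the order is g – f – w.

f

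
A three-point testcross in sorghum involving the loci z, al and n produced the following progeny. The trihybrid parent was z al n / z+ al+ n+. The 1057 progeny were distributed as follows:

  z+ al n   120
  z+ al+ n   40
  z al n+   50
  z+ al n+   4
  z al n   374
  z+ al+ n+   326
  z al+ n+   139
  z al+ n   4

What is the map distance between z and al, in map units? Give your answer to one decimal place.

The two rarest classes, z al+ n and z+ al n+, are the double crossovers. Comparing them with the parentals, only the al allele has switched, so al is the middle locus and the order is z – al – n.
Crossovers in the z–al interval produce the single-crossover classes z+ al n and z al+ n+ (120 + 139 = 259) plus the double crossovers (8).
RF(z–al) = (259 + 8) / 1057 = 267/1057 = 0.2526 → 25.3 map units.

25.3 map units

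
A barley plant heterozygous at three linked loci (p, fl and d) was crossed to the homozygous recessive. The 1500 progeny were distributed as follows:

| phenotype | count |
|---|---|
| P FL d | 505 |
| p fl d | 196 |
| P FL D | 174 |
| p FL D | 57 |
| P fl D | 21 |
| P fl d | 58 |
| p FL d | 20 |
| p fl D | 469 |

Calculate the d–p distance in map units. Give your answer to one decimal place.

27.4 map units

The two most frequent reciprocal classes, p fl D and P FL d, are the parental types, so the F1 was p fl D / P FL d.
The two rarest classes, P fl D and p FL d, are the double crossovers. Comparing them with the parentals, only the p allele has switched, so p is the middle locus and the order is d – p – fl.
Crossovers in the d–p interval produce the single-crossover classes p fl d and P FL D (196 + 174 = 370) plus the double crossovers (41).
RF(d–p) = (370 + 41) / 1500 = 411/1500 = 0.2740 → 27.4 map units.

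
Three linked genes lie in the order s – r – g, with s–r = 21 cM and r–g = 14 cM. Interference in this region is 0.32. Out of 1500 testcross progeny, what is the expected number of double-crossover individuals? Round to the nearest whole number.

30

Map distances give recombination frequencies of 0.210 and 0.140 for the two intervals.
With interference 0.32 (so coincidence = 0.68), expected double-crossover frequency = 0.210 × 0.140 × 0.68 = 0.01999.
Expected number = 0.01999 × 1500 = 29.99 ≈ 30.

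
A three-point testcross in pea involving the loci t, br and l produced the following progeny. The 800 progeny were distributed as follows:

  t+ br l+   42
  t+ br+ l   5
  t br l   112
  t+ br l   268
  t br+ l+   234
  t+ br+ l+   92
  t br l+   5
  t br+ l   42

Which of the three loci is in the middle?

The two most frequent reciprocal classes, t+ br l and t br+ l+, are the parental types, so the F1 was t+ br l / t br+ l+.
The two rarest classes, t+ br+ l and t br l+, are the double crossovers. Comparing them with the parentals, only the br allele has switched, so br is the middle locus and the order is l – br – t.

br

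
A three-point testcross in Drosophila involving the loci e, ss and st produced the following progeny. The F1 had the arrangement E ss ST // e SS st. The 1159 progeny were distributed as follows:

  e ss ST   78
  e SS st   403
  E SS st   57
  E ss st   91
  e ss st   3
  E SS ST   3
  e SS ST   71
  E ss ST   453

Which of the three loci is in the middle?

ss

The two rarest classes, E SS ST and e ss st, are the double crossovers. Comparing them with the parentals, only the ss allele has switched, so ss is the middle locus and the order is e – ss – st.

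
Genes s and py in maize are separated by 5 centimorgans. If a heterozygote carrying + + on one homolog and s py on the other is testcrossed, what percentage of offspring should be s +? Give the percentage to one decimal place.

A map distance of 5 centimorgans corresponds to a recombination frequency of 0.050.
The F1 is + + / s py, so s + is a recombinant gamete class with expected frequency r/2 = 0.050/2 = 0.0250.
That is 0.0250 = 2.5% of the progeny.

2.5%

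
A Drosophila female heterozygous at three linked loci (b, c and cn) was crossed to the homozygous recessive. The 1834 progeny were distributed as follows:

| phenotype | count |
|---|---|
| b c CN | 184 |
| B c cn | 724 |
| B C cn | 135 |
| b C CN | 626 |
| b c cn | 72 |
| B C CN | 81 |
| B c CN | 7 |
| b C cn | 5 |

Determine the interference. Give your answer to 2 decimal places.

The two most frequent reciprocal classes, B c cn and b C CN, are the parental types, so the F1 was B c cn / b C CN.
The two rarest classes, B c CN and b C cn, are the double crossovers. Comparing them with the parentals, only the cn allele has switched, so cn is the middle locus and the order is c – cn – b.
c–cn: (319 + 12)/1834 = 0.1805; cn–b: (153 + 12)/1834 = 0.0900.
Expected DCO frequency = 0.1805 × 0.0900 ≈ 0.01624; observed = 12/1834 ≈ 0.00654.
Coefficient of coincidence = 0.00654/0.01624 ≈ 0.40; interference = 1 − 0.40 = 0.60.

0.60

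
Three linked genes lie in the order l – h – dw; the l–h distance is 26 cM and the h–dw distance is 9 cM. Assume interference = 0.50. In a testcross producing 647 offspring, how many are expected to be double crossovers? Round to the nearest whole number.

8

Map distances give recombination frequencies of 0.260 and 0.090 for the two intervals.
With interference 0.50 (so coincidence = 0.50), expected double-crossover frequency = 0.260 × 0.090 × 0.50 = 0.01170.
Expected number = 0.01170 × 647 = 7.57 ≈ 8.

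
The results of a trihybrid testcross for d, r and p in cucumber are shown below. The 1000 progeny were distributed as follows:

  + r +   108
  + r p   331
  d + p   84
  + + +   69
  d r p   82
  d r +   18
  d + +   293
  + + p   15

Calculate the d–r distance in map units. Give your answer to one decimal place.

18.4 map units

The two most frequent reciprocal classes, d + + and + r p, are the parental types, so the F1 was d + + / + r p.
The two rarest classes, d r + and + + p, are the double crossovers. Comparing them with the parentals, only the r allele has switched, so r is the middle locus and the order is p – r – d.
Crossovers in the r–d interval produce the single-crossover classes + + + and d r p (69 + 82 = 151) plus the double crossovers (33).
RF(r–d) = (151 + 33) / 1000 = 184/1000 = 0.1840 → 18.4 map units.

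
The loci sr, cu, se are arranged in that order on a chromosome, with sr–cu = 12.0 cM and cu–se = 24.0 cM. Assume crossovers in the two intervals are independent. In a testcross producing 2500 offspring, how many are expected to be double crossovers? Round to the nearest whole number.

72

Map distances give recombination frequencies of 0.120 and 0.240 for the two intervals.
With no interference, expected double-crossover frequency = 0.120 × 0.240 = 0.02880.
Expected number = 0.02880 × 2500 = 72.00 ≈ 72.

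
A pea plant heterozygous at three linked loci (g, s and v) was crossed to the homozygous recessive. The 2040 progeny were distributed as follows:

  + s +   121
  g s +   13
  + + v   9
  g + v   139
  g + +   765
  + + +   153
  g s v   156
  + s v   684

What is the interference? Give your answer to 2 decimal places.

The two most frequent reciprocal classes, + s v and g + +, are the parental types, so the F1 was + s v / g + +.
The two rarest classes, + + v and g s +, are the double crossovers. Comparing them with the parentals, only the s allele has switched, so s is the middle locus and the order is g – s – v.
g–s: (309 + 22)/2040 = 0.1623; s–v: (260 + 22)/2040 = 0.1382.
Expected DCO frequency = 0.1623 × 0.1382 ≈ 0.02243; observed = 22/2040 ≈ 0.01078.
Coefficient of coincidence = 0.01078/0.02243 ≈ 0.48; interference = 1 − 0.48 = 0.52.

0.52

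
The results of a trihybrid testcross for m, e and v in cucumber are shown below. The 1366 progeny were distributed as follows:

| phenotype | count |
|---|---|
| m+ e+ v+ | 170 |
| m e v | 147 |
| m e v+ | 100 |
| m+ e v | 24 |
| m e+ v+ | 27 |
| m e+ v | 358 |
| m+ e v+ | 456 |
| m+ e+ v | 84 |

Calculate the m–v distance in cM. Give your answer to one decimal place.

The two most frequent reciprocal classes, m+ e v+ and m e+ v, are the parental types, so the F1 was m+ e v+ / m e+ v.
The two rarest classes, m+ e v and m e+ v+, are the double crossovers. Comparing them with the parentals, only the v allele has switched, so v is the middle locus and the order is m – v – e.
Crossovers in the m–v interval produce the single-crossover classes m e v+ and m+ e+ v (100 + 84 = 184) plus the double crossovers (51).
RF(m–v) = (184 + 51) / 1366 = 235/1366 = 0.1720 → 17.2 cM.

17.2 cM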